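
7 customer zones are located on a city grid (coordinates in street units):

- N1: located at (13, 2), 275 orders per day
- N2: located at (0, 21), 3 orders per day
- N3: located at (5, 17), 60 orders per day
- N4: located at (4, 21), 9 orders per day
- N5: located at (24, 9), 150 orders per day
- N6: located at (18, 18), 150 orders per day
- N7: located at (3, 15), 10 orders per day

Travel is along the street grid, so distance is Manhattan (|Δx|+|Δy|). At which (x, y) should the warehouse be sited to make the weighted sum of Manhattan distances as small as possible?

(13, 9)

Manhattan distance separates: Σwᵢ(|x−xᵢ|+|y−yᵢ|) = Σwᵢ|x−xᵢ| + Σwᵢ|y−yᵢ|, so x and y are optimised independently as 1-D weighted medians.
Total weight W = 657; half = 328.5.
x-coordinate, sorted with cumulative weight:
  x=0 (N2, w=3) cum 3
  x=3 (N7, w=10) cum 13
  x=4 (N4, w=9) cum 22
  x=5 (N3, w=60) cum 82
  x=13 (N1, w=275) cum 357  ← median
  x=18 (N6, w=150) cum 507
  x=24 (N5, w=150) cum 657
⇒ x* = 13
y-coordinate, sorted with cumulative weight:
  y=2 (N1, w=275) cum 275
  y=9 (N5, w=150) cum 425  ← median
  y=15 (N7, w=10) cum 435
  y=17 (N3, w=60) cum 495
  y=18 (N6, w=150) cum 645
  y=21 (N2, w=3) cum 648
  y=21 (N4, w=9) cum 657
⇒ y* = 9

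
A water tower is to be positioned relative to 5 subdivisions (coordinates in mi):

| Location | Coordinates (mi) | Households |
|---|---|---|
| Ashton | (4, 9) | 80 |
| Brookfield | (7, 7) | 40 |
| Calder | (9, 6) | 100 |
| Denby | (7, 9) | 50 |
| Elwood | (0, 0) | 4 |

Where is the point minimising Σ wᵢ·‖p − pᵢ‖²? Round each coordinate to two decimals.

(6.75, 7.48)

The minimiser of Σwᵢ‖p−pᵢ‖² is the weighted centroid p* = (Σwᵢpᵢ)/(Σwᵢ).
Σwᵢ = 274.
Σwᵢxᵢ = 80·4 + 40·7 + 100·9 + 50·7 + 4·0 = 1850.
Σwᵢyᵢ = 80·9 + 40·7 + 100·6 + 50·9 + 4·0 = 2050.
x* = 1850/274 = 6.75, y* = 2050/274 = 7.48.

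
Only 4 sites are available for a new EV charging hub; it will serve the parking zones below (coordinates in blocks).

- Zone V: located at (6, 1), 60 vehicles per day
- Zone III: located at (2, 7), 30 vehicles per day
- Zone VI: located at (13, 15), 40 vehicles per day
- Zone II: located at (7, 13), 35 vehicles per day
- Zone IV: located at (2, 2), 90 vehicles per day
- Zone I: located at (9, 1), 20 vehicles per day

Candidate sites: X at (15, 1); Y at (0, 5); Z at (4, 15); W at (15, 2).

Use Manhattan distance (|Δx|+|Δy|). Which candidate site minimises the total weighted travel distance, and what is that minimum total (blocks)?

Y, total 2875 blocks

Total weighted distance at each candidate:
  X (15, 1): total = 3830
  Y (0, 5): total = 2875
  Z (4, 15): total = 3525
  W (15, 2): total = 3715
Minimum is at Y with total 2875 blocks.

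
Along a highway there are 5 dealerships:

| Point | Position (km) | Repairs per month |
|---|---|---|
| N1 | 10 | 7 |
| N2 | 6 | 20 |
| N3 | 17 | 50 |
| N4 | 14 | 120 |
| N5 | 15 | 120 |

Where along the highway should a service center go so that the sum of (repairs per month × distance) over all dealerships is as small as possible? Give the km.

x = 15

For a sum of weighted absolute distances on a line, the optimum is the weighted median (not the mean). Total weight W = 317; half-weight = 158.5.
Sort by position and accumulate weight:
  km 6 (N2, w=20) → cum 20
  km 10 (N1, w=7) → cum 27
  km 14 (N4, w=120) → cum 147
  km 15 (N5, w=120) → cum 267  ≥ 158.5 → median here
  km 17 (N3, w=50) → cum 317
Optimal location: km 15.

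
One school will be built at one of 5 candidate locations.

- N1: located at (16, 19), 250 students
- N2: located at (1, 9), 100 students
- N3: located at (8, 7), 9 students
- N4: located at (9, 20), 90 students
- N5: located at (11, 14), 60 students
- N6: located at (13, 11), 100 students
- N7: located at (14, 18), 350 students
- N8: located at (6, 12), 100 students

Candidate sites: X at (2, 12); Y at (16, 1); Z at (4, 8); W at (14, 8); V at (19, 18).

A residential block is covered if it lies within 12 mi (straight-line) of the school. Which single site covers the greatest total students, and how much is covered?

W, covering 869

Coverage radius r = 12 mi; a point is covered iff (Δx)²+(Δy)² ≤ 12² = 144.
  X (2, 12): covers {N2, N3, N4, N5, N6, N8} → 459
  Y (16, 1): covers {N3, N6} → 109
  Z (4, 8): covers {N2, N3, N5, N6, N8} → 369
  W (14, 8): covers {N1, N3, N5, N6, N7, N8} → 869
  V (19, 18): covers {N1, N4, N5, N6, N7} → 850
Maximum coverage at W: 869 students.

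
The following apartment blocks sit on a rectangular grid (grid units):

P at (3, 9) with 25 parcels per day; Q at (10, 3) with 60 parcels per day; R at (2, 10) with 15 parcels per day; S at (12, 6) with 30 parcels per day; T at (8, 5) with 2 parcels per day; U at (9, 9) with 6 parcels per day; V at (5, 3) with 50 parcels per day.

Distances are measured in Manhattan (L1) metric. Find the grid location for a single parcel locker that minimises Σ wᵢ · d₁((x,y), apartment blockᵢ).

(9, 3)

Manhattan distance separates: Σwᵢ(|x−xᵢ|+|y−yᵢ|) = Σwᵢ|x−xᵢ| + Σwᵢ|y−yᵢ|, so x and y are optimised independently as 1-D weighted medians.
Total weight W = 188; half = 94.
x-coordinate, sorted with cumulative weight:
  x=2 (R, w=15) cum 15
  x=3 (P, w=25) cum 40
  x=5 (V, w=50) cum 90
  x=8 (T, w=2) cum 92
  x=9 (U, w=6) cum 98  ← median
  x=10 (Q, w=60) cum 158
  x=12 (S, w=30) cum 188
⇒ x* = 9
y-coordinate, sorted with cumulative weight:
  y=3 (Q, w=60) cum 60
  y=3 (V, w=50) cum 110  ← median
  y=5 (T, w=2) cum 112
  y=6 (S, w=30) cum 142
  y=9 (P, w=25) cum 167
  y=9 (U, w=6) cum 173
  y=10 (R, w=15) cum 188
⇒ y* = 3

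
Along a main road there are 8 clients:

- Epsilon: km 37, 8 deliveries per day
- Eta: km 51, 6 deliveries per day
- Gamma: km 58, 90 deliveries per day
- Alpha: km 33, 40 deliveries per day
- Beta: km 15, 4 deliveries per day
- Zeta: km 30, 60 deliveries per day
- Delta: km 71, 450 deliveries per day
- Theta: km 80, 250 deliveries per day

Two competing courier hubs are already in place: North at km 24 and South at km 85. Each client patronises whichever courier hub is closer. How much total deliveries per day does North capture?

The indifferent point is the midpoint (24+85)/2 = 54.5; clients left of it (closer to North at 24) go to North, those right go to South.
  Beta at 15 (w=4) → North
  Zeta at 30 (w=60) → North
  Alpha at 33 (w=40) → North
  Epsilon at 37 (w=8) → North
  Eta at 51 (w=6) → North
  Gamma at 58 (w=90) → South
  Delta at 71 (w=450) → South
  Theta at 80 (w=250) → South
North captures 118; South captures 790.

118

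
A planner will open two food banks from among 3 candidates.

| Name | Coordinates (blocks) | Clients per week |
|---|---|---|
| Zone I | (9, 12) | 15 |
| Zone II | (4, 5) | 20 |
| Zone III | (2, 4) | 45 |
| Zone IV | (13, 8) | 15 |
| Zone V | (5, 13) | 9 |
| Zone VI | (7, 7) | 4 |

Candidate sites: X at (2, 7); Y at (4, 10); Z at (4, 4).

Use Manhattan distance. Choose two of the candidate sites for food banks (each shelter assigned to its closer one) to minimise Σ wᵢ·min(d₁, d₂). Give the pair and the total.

{Y, Z}, total 440

Evaluate every pair (each demand assigned to the nearer of the two):
  {Y, Z}: total = 440
  {X, Y}: total = 541
  {X, Z}: total = 571
Best pair: {Y, Z} with total 440.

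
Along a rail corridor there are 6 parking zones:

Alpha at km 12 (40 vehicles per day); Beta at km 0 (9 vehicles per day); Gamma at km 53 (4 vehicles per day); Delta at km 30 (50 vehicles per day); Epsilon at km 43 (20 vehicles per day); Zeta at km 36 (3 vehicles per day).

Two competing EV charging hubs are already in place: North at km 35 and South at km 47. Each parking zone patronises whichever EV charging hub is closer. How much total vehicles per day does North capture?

The indifferent point is the midpoint (35+47)/2 = 41; parking zones left of it (closer to North at 35) go to North, those right go to South.
  Beta at 0 (w=9) → North
  Alpha at 12 (w=40) → North
  Delta at 30 (w=50) → North
  Zeta at 36 (w=3) → North
  Epsilon at 43 (w=20) → South
  Gamma at 53 (w=4) → South
North captures 102; South captures 24.

102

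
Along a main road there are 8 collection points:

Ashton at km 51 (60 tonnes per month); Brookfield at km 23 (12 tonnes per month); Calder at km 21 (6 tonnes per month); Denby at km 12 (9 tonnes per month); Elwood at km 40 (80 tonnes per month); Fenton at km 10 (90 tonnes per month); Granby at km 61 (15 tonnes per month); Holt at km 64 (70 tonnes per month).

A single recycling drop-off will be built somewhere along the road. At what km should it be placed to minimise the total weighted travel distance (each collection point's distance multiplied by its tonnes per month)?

For a sum of weighted absolute distances on a line, the optimum is the weighted median (not the mean). Total weight W = 342; half-weight = 171.
Sort by position and accumulate weight:
  km 10 (Fenton, w=90) → cum 90
  km 12 (Denby, w=9) → cum 99
  km 21 (Calder, w=6) → cum 105
  km 23 (Brookfield, w=12) → cum 117
  km 40 (Elwood, w=80) → cum 197  ≥ 171 → median here
  km 51 (Ashton, w=60) → cum 257
  km 61 (Granby, w=15) → cum 272
  km 64 (Holt, w=70) → cum 342
Optimal location: km 40.

x = 40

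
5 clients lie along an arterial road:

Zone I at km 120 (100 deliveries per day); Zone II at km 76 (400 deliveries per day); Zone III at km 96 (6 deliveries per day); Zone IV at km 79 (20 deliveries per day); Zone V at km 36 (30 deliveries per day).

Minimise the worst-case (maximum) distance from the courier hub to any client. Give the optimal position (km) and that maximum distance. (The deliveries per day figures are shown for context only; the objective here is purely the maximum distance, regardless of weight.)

The 1-center on a line is the midpoint of the two extreme points: leftmost at 36, rightmost at 120.
Optimal location = (36 + 120)/2 = 78; maximum distance = (120 − 36)/2 = 42.

location 78, max distance 42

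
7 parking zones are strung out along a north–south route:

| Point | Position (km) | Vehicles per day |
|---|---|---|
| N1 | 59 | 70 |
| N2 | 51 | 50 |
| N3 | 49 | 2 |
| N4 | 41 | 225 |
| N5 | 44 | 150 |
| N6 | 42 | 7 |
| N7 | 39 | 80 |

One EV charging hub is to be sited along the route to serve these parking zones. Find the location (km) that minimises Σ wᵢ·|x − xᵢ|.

x = 41

For a sum of weighted absolute distances on a line, the optimum is the weighted median (not the mean). Total weight W = 584; half-weight = 292.
Sort by position and accumulate weight:
  km 39 (N7, w=80) → cum 80
  km 41 (N4, w=225) → cum 305  ≥ 292 → median here
  km 42 (N6, w=7) → cum 312
  km 44 (N5, w=150) → cum 462
  km 49 (N3, w=2) → cum 464
  km 51 (N2, w=50) → cum 514
  km 59 (N1, w=70) → cum 584
Optimal location: km 41.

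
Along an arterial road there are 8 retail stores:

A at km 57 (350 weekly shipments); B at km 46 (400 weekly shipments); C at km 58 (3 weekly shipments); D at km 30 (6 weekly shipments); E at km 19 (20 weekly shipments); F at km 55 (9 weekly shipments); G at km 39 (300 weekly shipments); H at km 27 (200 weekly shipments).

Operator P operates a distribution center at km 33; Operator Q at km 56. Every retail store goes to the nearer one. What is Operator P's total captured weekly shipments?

The indifferent point is the midpoint (33+56)/2 = 44.5; retail stores left of it (closer to Operator P at 33) go to Operator P, those right go to Operator Q.
  E at 19 (w=20) → Operator P
  H at 27 (w=200) → Operator P
  D at 30 (w=6) → Operator P
  G at 39 (w=300) → Operator P
  B at 46 (w=400) → Operator Q
  F at 55 (w=9) → Operator Q
  A at 57 (w=350) → Operator Q
  C at 58 (w=3) → Operator Q
Operator P captures 526; Operator Q captures 762.

526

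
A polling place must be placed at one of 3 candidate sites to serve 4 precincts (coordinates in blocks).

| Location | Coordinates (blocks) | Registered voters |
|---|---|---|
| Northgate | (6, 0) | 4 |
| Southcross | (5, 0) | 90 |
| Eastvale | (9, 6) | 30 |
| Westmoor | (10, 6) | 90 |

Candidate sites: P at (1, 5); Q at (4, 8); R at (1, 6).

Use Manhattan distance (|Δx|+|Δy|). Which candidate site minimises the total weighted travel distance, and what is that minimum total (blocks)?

Q, total 1780 blocks

Total weighted distance at each candidate:
  P (1, 5): total = 2020
  Q (4, 8): total = 1780
  R (1, 6): total = 1994
Minimum is at Q with total 1780 blocks.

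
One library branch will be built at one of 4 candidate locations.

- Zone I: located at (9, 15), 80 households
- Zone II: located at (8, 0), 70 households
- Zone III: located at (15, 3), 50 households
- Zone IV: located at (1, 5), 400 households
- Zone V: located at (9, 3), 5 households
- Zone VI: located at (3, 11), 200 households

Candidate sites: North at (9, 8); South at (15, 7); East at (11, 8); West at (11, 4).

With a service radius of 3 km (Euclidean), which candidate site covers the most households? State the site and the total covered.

Coverage radius r = 3 km; a point is covered iff (Δx)²+(Δy)² ≤ 3² = 9.
  North (9, 8): covers {none} → 0
  South (15, 7): covers {none} → 0
  East (11, 8): covers {none} → 0
  West (11, 4): covers {Zone V} → 5
Maximum coverage at West: 5 households.

West, covering 5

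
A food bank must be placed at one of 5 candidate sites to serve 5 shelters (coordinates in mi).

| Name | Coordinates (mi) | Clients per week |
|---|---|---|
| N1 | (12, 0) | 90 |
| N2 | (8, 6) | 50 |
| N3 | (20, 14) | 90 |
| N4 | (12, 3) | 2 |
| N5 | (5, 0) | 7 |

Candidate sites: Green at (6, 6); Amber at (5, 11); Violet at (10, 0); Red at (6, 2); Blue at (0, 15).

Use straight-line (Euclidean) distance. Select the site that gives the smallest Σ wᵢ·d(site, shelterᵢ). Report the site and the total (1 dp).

Violet, total 2086.9 mi

Total weighted distance at each candidate:
  Green (6, 6): total = 2370.9
  Amber (5, 11): total = 2940.0
  Violet (10, 0): total = 2086.9
  Red (6, 2): total = 2480.2
  Blue (0, 15): total = 4277.8
Minimum is at Violet with total 2086.9 mi.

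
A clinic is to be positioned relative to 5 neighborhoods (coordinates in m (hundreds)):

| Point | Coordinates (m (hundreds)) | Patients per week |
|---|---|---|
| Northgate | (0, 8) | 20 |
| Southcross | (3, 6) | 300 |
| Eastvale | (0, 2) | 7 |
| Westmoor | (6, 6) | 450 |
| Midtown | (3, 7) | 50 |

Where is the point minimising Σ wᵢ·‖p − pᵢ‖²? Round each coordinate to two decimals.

The minimiser of Σwᵢ‖p−pᵢ‖² is the weighted centroid p* = (Σwᵢpᵢ)/(Σwᵢ).
Σwᵢ = 827.
Σwᵢxᵢ = 20·0 + 300·3 + 7·0 + 450·6 + 50·3 = 3750.
Σwᵢyᵢ = 20·8 + 300·6 + 7·2 + 450·6 + 50·7 = 5024.
x* = 3750/827 = 4.53, y* = 5024/827 = 6.07.

(4.53, 6.07)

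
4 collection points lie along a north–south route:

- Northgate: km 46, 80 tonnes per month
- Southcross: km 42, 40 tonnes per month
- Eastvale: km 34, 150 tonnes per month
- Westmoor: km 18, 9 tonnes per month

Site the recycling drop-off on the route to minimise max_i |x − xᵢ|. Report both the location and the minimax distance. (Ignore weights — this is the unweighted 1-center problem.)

location 32, max distance 14

The 1-center on a line is the midpoint of the two extreme points: leftmost at 18, rightmost at 46.
Optimal location = (18 + 46)/2 = 32; maximum distance = (46 − 18)/2 = 14.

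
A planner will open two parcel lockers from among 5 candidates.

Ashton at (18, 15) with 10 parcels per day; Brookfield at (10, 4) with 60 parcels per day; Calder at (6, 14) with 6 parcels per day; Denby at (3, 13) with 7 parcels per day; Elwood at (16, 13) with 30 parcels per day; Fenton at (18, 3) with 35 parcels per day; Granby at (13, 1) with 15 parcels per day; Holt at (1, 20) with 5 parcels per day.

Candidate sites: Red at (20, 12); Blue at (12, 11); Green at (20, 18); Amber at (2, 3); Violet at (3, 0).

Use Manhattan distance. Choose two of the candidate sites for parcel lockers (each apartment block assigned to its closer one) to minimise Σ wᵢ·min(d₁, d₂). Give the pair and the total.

Evaluate every pair (each demand assigned to the nearer of the two):
  {Red, Blue}: total = 1521
  {Red, Amber}: total = 1577
  {Blue, Green}: total = 1656
  {Blue, Amber}: total = 1696
  {Blue, Violet}: total = 1706
  {Red, Violet}: total = 1707
  {Green, Amber}: total = 1872
  {Green, Violet}: total = 2038
  {Red, Green}: total = 2262
  {Amber, Violet}: total = 2522
Best pair: {Red, Blue} with total 1521.

{Red, Blue}, total 1521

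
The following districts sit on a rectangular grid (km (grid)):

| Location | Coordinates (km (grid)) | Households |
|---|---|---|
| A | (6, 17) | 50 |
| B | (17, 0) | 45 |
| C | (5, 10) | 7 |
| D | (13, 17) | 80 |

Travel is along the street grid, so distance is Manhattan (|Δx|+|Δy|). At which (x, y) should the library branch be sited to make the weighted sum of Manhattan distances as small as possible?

(13, 17)

Manhattan distance separates: Σwᵢ(|x−xᵢ|+|y−yᵢ|) = Σwᵢ|x−xᵢ| + Σwᵢ|y−yᵢ|, so x and y are optimised independently as 1-D weighted medians.
Total weight W = 182; half = 91.
x-coordinate, sorted with cumulative weight:
  x=5 (C, w=7) cum 7
  x=6 (A, w=50) cum 57
  x=13 (D, w=80) cum 137  ← median
  x=17 (B, w=45) cum 182
⇒ x* = 13
y-coordinate, sorted with cumulative weight:
  y=0 (B, w=45) cum 45
  y=10 (C, w=7) cum 52
  y=17 (A, w=50) cum 102  ← median
  y=17 (D, w=80) cum 182
⇒ y* = 17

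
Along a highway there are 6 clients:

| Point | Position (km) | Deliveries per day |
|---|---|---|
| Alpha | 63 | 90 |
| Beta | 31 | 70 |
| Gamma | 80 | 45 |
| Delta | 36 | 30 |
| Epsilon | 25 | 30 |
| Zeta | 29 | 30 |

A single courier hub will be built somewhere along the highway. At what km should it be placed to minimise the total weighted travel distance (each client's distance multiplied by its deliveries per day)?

x = 36

For a sum of weighted absolute distances on a line, the optimum is the weighted median (not the mean). Total weight W = 295; half-weight = 147.5.
Sort by position and accumulate weight:
  km 25 (Epsilon, w=30) → cum 30
  km 29 (Zeta, w=30) → cum 60
  km 31 (Beta, w=70) → cum 130
  km 36 (Delta, w=30) → cum 160  ≥ 147.5 → median here
  km 63 (Alpha, w=90) → cum 250
  km 80 (Gamma, w=45) → cum 295
Optimal location: km 36.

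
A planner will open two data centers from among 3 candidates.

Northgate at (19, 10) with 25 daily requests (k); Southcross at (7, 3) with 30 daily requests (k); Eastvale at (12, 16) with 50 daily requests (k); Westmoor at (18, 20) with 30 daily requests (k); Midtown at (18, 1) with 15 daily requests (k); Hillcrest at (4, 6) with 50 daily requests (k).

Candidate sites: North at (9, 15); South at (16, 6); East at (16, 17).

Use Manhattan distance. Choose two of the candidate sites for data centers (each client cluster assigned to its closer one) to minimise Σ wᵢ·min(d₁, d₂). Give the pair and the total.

Evaluate every pair (each demand assigned to the nearer of the two):
  {South, East}: total = 1640
  {North, South}: total = 1860
  {North, East}: total = 1990
Best pair: {South, East} with total 1640.

{South, East}, total 1640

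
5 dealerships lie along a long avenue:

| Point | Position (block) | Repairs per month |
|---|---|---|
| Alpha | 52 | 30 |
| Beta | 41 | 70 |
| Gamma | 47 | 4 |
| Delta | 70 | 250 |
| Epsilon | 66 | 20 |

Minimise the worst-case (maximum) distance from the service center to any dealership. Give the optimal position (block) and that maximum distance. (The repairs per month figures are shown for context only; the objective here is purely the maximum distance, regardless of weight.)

location 55.5, max distance 14.5

The 1-center on a line is the midpoint of the two extreme points: leftmost at 41, rightmost at 70.
Optimal location = (41 + 70)/2 = 55.5; maximum distance = (70 − 41)/2 = 14.5.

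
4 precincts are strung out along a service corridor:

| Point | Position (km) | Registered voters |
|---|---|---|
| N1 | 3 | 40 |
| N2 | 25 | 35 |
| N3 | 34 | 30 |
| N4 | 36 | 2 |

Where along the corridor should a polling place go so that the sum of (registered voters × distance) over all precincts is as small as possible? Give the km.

For a sum of weighted absolute distances on a line, the optimum is the weighted median (not the mean). Total weight W = 107; half-weight = 53.5.
Sort by position and accumulate weight:
  km 3 (N1, w=40) → cum 40
  km 25 (N2, w=35) → cum 75  ≥ 53.5 → median here
  km 34 (N3, w=30) → cum 105
  km 36 (N4, w=2) → cum 107
Optimal location: km 25.

x = 25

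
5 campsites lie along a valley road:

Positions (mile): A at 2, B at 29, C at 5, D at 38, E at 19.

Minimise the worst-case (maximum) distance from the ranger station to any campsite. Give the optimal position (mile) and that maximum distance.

location 20, max distance 18

The 1-center on a line is the midpoint of the two extreme points: leftmost at 2, rightmost at 38.
Optimal location = (2 + 38)/2 = 20; maximum distance = (38 − 2)/2 = 18.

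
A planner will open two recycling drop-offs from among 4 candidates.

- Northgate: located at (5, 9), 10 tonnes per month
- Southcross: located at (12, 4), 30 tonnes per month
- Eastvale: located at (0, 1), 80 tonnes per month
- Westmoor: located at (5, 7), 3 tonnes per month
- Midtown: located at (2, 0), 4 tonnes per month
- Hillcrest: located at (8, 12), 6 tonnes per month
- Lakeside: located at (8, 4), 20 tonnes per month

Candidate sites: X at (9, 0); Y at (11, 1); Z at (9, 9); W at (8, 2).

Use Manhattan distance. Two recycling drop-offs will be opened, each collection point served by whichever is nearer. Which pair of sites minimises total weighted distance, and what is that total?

Evaluate every pair (each demand assigned to the nearer of the two):
  {Z, W}: total = 1054
  {Y, W}: total = 1096
  {X, W}: total = 1152
  {X, Z}: total = 1220
  {Y, Z}: total = 1242
  {X, Y}: total = 1289
Best pair: {Z, W} with total 1054.

{Z, W}, total 1054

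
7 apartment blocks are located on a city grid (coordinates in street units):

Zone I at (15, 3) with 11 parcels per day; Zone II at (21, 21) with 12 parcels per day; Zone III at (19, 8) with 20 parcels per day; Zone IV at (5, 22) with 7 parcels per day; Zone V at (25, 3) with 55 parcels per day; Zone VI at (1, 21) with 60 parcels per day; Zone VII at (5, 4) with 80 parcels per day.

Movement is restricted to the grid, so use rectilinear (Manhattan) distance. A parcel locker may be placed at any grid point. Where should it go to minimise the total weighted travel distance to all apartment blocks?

(5, 4)

Manhattan distance separates: Σwᵢ(|x−xᵢ|+|y−yᵢ|) = Σwᵢ|x−xᵢ| + Σwᵢ|y−yᵢ|, so x and y are optimised independently as 1-D weighted medians.
Total weight W = 245; half = 122.5.
x-coordinate, sorted with cumulative weight:
  x=1 (Zone VI, w=60) cum 60
  x=5 (Zone IV, w=7) cum 67
  x=5 (Zone VII, w=80) cum 147  ← median
  x=15 (Zone I, w=11) cum 158
  x=19 (Zone III, w=20) cum 178
  x=21 (Zone II, w=12) cum 190
  x=25 (Zone V, w=55) cum 245
⇒ x* = 5
y-coordinate, sorted with cumulative weight:
  y=3 (Zone I, w=11) cum 11
  y=3 (Zone V, w=55) cum 66
  y=4 (Zone VII, w=80) cum 146  ← median
  y=8 (Zone III, w=20) cum 166
  y=21 (Zone II, w=12) cum 178
  y=21 (Zone VI, w=60) cum 238
  y=22 (Zone IV, w=7) cum 245
⇒ y* = 4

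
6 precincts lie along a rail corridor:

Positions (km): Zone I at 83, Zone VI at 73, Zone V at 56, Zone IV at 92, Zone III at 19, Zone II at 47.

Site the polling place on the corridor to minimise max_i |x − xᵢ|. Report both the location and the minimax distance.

location 55.5, max distance 36.5

The 1-center on a line is the midpoint of the two extreme points: leftmost at 19, rightmost at 92.
Optimal location = (19 + 92)/2 = 55.5; maximum distance = (92 − 19)/2 = 36.5.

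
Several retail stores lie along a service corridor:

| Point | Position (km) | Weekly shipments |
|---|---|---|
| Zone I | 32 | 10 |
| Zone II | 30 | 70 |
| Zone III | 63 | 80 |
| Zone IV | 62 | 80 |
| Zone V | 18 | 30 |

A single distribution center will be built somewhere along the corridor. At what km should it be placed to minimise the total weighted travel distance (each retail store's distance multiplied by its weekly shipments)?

For a sum of weighted absolute distances on a line, the optimum is the weighted median (not the mean). Total weight W = 270; half-weight = 135.
Sort by position and accumulate weight:
  km 18 (Zone V, w=30) → cum 30
  km 30 (Zone II, w=70) → cum 100
  km 32 (Zone I, w=10) → cum 110
  km 62 (Zone IV, w=80) → cum 190  ≥ 135 → median here
  km 63 (Zone III, w=80) → cum 270
Optimal location: km 62.

x = 62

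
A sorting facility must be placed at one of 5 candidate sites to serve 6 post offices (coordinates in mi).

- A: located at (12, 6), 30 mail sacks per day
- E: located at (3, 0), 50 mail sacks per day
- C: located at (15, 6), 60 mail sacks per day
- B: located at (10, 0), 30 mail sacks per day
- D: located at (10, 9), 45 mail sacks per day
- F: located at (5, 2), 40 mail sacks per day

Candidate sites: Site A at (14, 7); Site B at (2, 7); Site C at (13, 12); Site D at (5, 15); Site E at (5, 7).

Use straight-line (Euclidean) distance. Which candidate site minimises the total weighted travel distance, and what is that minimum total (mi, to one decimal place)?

Site A, total 1658.8 mi

Total weighted distance at each candidate:
  Site A (14, 7): total = 1658.8
  Site B (2, 7): total = 2360.6
  Site C (13, 12): total = 2417.2
  Site D (5, 15): total = 3251.7
  Site E (5, 7): total = 1879.5
Minimum is at Site A with total 1658.8 mi.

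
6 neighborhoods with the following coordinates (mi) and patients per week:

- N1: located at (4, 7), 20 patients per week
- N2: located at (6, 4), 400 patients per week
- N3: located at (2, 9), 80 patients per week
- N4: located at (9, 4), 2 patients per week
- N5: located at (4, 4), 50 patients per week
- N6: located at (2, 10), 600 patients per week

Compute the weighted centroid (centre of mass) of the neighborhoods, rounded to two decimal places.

The minimiser of Σwᵢ‖p−pᵢ‖² is the weighted centroid p* = (Σwᵢpᵢ)/(Σwᵢ).
Σwᵢ = 1152.
Σwᵢxᵢ = 20·4 + 400·6 + 80·2 + 2·9 + 50·4 + 600·2 = 4058.
Σwᵢyᵢ = 20·7 + 400·4 + 80·9 + 2·4 + 50·4 + 600·10 = 8668.
x* = 4058/1152 = 3.52, y* = 8668/1152 = 7.52.

(3.52, 7.52)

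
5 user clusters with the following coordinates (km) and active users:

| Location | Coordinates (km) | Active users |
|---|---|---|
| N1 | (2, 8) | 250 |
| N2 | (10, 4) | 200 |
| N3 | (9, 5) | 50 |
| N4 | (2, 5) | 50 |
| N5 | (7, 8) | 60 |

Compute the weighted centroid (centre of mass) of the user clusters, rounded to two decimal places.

The minimiser of Σwᵢ‖p−pᵢ‖² is the weighted centroid p* = (Σwᵢpᵢ)/(Σwᵢ).
Σwᵢ = 610.
Σwᵢxᵢ = 250·2 + 200·10 + 50·9 + 50·2 + 60·7 = 3470.
Σwᵢyᵢ = 250·8 + 200·4 + 50·5 + 50·5 + 60·8 = 3780.
x* = 3470/610 = 5.69, y* = 3780/610 = 6.20.

(5.69, 6.20)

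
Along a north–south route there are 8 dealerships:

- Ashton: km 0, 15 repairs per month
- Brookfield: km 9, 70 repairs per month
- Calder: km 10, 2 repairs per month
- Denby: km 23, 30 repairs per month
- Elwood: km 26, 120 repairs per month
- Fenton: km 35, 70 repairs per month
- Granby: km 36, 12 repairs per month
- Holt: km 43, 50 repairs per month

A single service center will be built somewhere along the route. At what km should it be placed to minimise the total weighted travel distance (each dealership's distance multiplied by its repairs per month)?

x = 26

For a sum of weighted absolute distances on a line, the optimum is the weighted median (not the mean). Total weight W = 369; half-weight = 184.5.
Sort by position and accumulate weight:
  km 0 (Ashton, w=15) → cum 15
  km 9 (Brookfield, w=70) → cum 85
  km 10 (Calder, w=2) → cum 87
  km 23 (Denby, w=30) → cum 117
  km 26 (Elwood, w=120) → cum 237  ≥ 184.5 → median here
  km 35 (Fenton, w=70) → cum 307
  km 36 (Granby, w=12) → cum 319
  km 43 (Holt, w=50) → cum 369
Optimal location: km 26.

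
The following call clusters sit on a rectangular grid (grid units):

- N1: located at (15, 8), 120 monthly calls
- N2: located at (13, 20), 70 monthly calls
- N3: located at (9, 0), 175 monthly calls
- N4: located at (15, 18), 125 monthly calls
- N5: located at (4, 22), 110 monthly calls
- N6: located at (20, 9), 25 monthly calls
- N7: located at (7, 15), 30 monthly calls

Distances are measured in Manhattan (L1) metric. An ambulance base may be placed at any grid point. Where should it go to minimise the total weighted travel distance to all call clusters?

Manhattan distance separates: Σwᵢ(|x−xᵢ|+|y−yᵢ|) = Σwᵢ|x−xᵢ| + Σwᵢ|y−yᵢ|, so x and y are optimised independently as 1-D weighted medians.
Total weight W = 655; half = 327.5.
x-coordinate, sorted with cumulative weight:
  x=4 (N5, w=110) cum 110
  x=7 (N7, w=30) cum 140
  x=9 (N3, w=175) cum 315
  x=13 (N2, w=70) cum 385  ← median
  x=15 (N1, w=120) cum 505
  x=15 (N4, w=125) cum 630
  x=20 (N6, w=25) cum 655
⇒ x* = 13
y-coordinate, sorted with cumulative weight:
  y=0 (N3, w=175) cum 175
  y=8 (N1, w=120) cum 295
  y=9 (N6, w=25) cum 320
  y=15 (N7, w=30) cum 350  ← median
  y=18 (N4, w=125) cum 475
  y=20 (N2, w=70) cum 545
  y=22 (N5, w=110) cum 655
⇒ y* = 15

(13, 15)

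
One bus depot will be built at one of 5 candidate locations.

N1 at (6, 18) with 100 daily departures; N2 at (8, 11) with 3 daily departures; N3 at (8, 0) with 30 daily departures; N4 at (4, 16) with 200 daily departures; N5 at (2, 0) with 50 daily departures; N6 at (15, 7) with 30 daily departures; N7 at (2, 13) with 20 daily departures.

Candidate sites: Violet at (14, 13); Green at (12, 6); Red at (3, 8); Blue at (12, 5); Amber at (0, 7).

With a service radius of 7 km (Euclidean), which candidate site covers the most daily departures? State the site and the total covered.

Blue, covering 60

Coverage radius r = 7 km; a point is covered iff (Δx)²+(Δy)² ≤ 7² = 49.
  Violet (14, 13): covers {N2, N6} → 33
  Green (12, 6): covers {N2, N6} → 33
  Red (3, 8): covers {N2, N7} → 23
  Blue (12, 5): covers {N3, N6} → 60
  Amber (0, 7): covers {N7} → 20
Maximum coverage at Blue: 60 daily departures.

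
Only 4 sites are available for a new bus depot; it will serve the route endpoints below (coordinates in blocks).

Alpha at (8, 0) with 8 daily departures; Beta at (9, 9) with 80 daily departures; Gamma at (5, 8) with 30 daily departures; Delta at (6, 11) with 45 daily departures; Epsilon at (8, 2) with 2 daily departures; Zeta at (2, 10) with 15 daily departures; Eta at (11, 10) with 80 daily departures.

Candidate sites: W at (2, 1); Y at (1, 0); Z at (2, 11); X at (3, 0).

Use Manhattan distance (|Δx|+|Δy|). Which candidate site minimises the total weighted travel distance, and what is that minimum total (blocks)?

Z, total 2061 blocks

Total weighted distance at each candidate:
  W (2, 1): total = 3775
  Y (1, 0): total = 4279
  Z (2, 11): total = 2061
  X (3, 0): total = 3789
Minimum is at Z with total 2061 blocks.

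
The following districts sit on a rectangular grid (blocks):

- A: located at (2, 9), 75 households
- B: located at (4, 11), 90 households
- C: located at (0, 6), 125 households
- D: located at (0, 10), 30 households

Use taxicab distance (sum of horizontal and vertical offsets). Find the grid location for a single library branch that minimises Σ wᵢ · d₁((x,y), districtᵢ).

Manhattan distance separates: Σwᵢ(|x−xᵢ|+|y−yᵢ|) = Σwᵢ|x−xᵢ| + Σwᵢ|y−yᵢ|, so x and y are optimised independently as 1-D weighted medians.
Total weight W = 320; half = 160.
x-coordinate, sorted with cumulative weight:
  x=0 (C, w=125) cum 125
  x=0 (D, w=30) cum 155
  x=2 (A, w=75) cum 230  ← median
  x=4 (B, w=90) cum 320
⇒ x* = 2
y-coordinate, sorted with cumulative weight:
  y=6 (C, w=125) cum 125
  y=9 (A, w=75) cum 200  ← median
  y=10 (D, w=30) cum 230
  y=11 (B, w=90) cum 320
⇒ y* = 9

(2, 9)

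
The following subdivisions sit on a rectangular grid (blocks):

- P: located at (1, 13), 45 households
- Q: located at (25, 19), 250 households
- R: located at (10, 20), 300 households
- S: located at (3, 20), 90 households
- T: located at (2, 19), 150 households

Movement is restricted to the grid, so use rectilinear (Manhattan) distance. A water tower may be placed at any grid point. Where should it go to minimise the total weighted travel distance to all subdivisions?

Manhattan distance separates: Σwᵢ(|x−xᵢ|+|y−yᵢ|) = Σwᵢ|x−xᵢ| + Σwᵢ|y−yᵢ|, so x and y are optimised independently as 1-D weighted medians.
Total weight W = 835; half = 417.5.
x-coordinate, sorted with cumulative weight:
  x=1 (P, w=45) cum 45
  x=2 (T, w=150) cum 195
  x=3 (S, w=90) cum 285
  x=10 (R, w=300) cum 585  ← median
  x=25 (Q, w=250) cum 835
⇒ x* = 10
y-coordinate, sorted with cumulative weight:
  y=13 (P, w=45) cum 45
  y=19 (Q, w=250) cum 295
  y=19 (T, w=150) cum 445  ← median
  y=20 (R, w=300) cum 745
  y=20 (S, w=90) cum 835
⇒ y* = 19

(10, 19)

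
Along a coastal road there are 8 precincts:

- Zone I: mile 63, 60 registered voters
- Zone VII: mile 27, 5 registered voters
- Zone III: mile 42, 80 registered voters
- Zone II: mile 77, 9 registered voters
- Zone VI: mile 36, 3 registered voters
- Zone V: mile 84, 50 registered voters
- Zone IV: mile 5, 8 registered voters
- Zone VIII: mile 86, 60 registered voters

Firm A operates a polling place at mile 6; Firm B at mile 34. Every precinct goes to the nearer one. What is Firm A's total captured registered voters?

The indifferent point is the midpoint (6+34)/2 = 20; precincts left of it (closer to Firm A at 6) go to Firm A, those right go to Firm B.
  Zone IV at 5 (w=8) → Firm A
  Zone VII at 27 (w=5) → Firm B
  Zone VI at 36 (w=3) → Firm B
  Zone III at 42 (w=80) → Firm B
  Zone I at 63 (w=60) → Firm B
  Zone II at 77 (w=9) → Firm B
  Zone V at 84 (w=50) → Firm B
  Zone VIII at 86 (w=60) → Firm B
Firm A captures 8; Firm B captures 267.

8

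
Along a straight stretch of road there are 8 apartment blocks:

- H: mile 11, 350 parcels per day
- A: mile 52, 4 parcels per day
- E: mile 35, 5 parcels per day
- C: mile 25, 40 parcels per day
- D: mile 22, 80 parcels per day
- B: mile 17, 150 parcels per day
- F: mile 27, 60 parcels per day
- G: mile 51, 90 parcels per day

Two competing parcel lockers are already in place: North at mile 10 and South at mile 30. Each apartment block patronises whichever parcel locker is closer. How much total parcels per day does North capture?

500

The indifferent point is the midpoint (10+30)/2 = 20; apartment blocks left of it (closer to North at 10) go to North, those right go to South.
  H at 11 (w=350) → North
  B at 17 (w=150) → North
  D at 22 (w=80) → South
  C at 25 (w=40) → South
  F at 27 (w=60) → South
  E at 35 (w=5) → South
  G at 51 (w=90) → South
  A at 52 (w=4) → South
North captures 500; South captures 279.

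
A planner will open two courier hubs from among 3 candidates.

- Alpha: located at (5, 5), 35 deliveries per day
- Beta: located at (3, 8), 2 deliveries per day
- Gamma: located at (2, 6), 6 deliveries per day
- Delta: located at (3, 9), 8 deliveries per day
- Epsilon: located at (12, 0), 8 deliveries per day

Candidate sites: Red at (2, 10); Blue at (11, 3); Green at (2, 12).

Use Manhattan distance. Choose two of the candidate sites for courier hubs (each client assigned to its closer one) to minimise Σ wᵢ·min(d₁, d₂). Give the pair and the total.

Evaluate every pair (each demand assigned to the nearer of the two):
  {Red, Blue}: total = 358
  {Blue, Green}: total = 390
  {Red, Green}: total = 486
Best pair: {Red, Blue} with total 358.

{Red, Blue}, total 358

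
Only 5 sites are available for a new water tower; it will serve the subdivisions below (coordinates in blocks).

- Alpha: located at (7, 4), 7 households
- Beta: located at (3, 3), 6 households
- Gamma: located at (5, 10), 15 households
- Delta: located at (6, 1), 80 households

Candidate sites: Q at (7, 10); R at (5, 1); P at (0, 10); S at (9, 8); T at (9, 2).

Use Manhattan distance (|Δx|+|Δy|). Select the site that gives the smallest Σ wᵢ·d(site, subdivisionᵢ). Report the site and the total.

R, total 274 blocks

Total weighted distance at each candidate:
  Q (7, 10): total = 938
  R (5, 1): total = 274
  P (0, 10): total = 1426
  S (9, 8): total = 998
  T (9, 2): total = 570
Minimum is at R with total 274 blocks.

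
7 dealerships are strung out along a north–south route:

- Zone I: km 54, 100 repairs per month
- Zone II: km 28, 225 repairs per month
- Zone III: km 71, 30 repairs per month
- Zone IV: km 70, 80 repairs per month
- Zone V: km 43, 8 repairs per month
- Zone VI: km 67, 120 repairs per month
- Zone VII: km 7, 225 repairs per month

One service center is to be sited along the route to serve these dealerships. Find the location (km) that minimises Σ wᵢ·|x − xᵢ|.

For a sum of weighted absolute distances on a line, the optimum is the weighted median (not the mean). Total weight W = 788; half-weight = 394.
Sort by position and accumulate weight:
  km 7 (Zone VII, w=225) → cum 225
  km 28 (Zone II, w=225) → cum 450  ≥ 394 → median here
  km 43 (Zone V, w=8) → cum 458
  km 54 (Zone I, w=100) → cum 558
  km 67 (Zone VI, w=120) → cum 678
  km 70 (Zone IV, w=80) → cum 758
  km 71 (Zone III, w=30) → cum 788
Optimal location: km 28.

x = 28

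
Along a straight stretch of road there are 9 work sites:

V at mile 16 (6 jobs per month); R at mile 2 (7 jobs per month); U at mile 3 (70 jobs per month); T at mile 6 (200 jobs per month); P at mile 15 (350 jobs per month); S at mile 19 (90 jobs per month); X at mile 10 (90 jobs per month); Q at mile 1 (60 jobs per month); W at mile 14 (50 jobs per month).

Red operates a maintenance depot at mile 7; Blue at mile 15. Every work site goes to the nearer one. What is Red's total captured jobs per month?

427

The indifferent point is the midpoint (7+15)/2 = 11; work sites left of it (closer to Red at 7) go to Red, those right go to Blue.
  Q at 1 (w=60) → Red
  R at 2 (w=7) → Red
  U at 3 (w=70) → Red
  T at 6 (w=200) → Red
  X at 10 (w=90) → Red
  W at 14 (w=50) → Blue
  P at 15 (w=350) → Blue
  V at 16 (w=6) → Blue
  S at 19 (w=90) → Blue
Red captures 427; Blue captures 496.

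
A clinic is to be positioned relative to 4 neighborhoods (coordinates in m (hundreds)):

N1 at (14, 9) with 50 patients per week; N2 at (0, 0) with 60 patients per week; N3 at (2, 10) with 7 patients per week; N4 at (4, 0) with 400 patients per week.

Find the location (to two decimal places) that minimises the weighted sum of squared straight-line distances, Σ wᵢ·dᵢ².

The minimiser of Σwᵢ‖p−pᵢ‖² is the weighted centroid p* = (Σwᵢpᵢ)/(Σwᵢ).
Σwᵢ = 517.
Σwᵢxᵢ = 50·14 + 60·0 + 7·2 + 400·4 = 2314.
Σwᵢyᵢ = 50·9 + 60·0 + 7·10 + 400·0 = 520.
x* = 2314/517 = 4.48, y* = 520/517 = 1.01.

(4.48, 1.01)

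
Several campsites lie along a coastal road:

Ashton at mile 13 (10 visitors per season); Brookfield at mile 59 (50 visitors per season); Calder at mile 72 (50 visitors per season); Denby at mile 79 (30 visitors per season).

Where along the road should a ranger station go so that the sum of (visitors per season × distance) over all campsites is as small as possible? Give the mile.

For a sum of weighted absolute distances on a line, the optimum is the weighted median (not the mean). Total weight W = 140; half-weight = 70.
Sort by position and accumulate weight:
  mile 13 (Ashton, w=10) → cum 10
  mile 59 (Brookfield, w=50) → cum 60
  mile 72 (Calder, w=50) → cum 110  ≥ 70 → median here
  mile 79 (Denby, w=30) → cum 140
Optimal location: mile 72.

x = 72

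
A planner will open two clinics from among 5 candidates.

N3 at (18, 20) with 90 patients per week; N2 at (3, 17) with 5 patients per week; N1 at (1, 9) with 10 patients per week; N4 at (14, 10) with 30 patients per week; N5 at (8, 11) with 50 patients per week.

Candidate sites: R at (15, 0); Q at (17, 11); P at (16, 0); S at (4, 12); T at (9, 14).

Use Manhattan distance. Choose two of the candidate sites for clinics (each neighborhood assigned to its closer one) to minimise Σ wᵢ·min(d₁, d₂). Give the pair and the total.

Evaluate every pair (each demand assigned to the nearer of the two):
  {Q, S}: total = 1360
  {Q, T}: total = 1395
  {R, Q}: total = 1750
  {Q, P}: total = 1750
  {S, T}: total = 1910
  {R, T}: total = 1995
  {P, T}: total = 1995
  {R, S}: total = 2650
  {P, S}: total = 2680
  {R, P}: total = 3585
Best pair: {Q, S} with total 1360.

{Q, S}, total 1360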